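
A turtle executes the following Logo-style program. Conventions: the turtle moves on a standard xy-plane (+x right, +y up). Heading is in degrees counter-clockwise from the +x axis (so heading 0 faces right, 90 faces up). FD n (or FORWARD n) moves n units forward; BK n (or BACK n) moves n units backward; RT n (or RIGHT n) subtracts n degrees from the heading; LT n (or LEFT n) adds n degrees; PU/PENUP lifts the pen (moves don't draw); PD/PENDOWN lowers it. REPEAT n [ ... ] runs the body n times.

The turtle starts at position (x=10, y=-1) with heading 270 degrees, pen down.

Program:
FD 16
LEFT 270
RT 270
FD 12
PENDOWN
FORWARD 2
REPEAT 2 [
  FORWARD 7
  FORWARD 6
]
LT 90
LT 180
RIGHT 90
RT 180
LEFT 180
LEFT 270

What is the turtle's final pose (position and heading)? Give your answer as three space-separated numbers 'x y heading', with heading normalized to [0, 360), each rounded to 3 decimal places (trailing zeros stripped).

Executing turtle program step by step:
Start: pos=(10,-1), heading=270, pen down
FD 16: (10,-1) -> (10,-17) [heading=270, draw]
LT 270: heading 270 -> 180
RT 270: heading 180 -> 270
FD 12: (10,-17) -> (10,-29) [heading=270, draw]
PD: pen down
FD 2: (10,-29) -> (10,-31) [heading=270, draw]
REPEAT 2 [
  -- iteration 1/2 --
  FD 7: (10,-31) -> (10,-38) [heading=270, draw]
  FD 6: (10,-38) -> (10,-44) [heading=270, draw]
  -- iteration 2/2 --
  FD 7: (10,-44) -> (10,-51) [heading=270, draw]
  FD 6: (10,-51) -> (10,-57) [heading=270, draw]
]
LT 90: heading 270 -> 0
LT 180: heading 0 -> 180
RT 90: heading 180 -> 90
RT 180: heading 90 -> 270
LT 180: heading 270 -> 90
LT 270: heading 90 -> 0
Final: pos=(10,-57), heading=0, 7 segment(s) drawn

Answer: 10 -57 0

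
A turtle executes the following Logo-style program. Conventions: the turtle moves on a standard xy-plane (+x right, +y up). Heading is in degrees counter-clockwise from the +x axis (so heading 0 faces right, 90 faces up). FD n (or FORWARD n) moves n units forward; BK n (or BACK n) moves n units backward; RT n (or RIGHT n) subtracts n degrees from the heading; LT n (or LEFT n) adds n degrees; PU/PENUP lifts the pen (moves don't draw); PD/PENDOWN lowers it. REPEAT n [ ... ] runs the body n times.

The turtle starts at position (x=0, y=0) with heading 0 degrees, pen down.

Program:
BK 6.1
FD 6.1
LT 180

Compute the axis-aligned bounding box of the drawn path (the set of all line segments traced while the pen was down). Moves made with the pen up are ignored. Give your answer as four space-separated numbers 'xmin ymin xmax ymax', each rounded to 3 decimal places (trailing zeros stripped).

Executing turtle program step by step:
Start: pos=(0,0), heading=0, pen down
BK 6.1: (0,0) -> (-6.1,0) [heading=0, draw]
FD 6.1: (-6.1,0) -> (0,0) [heading=0, draw]
LT 180: heading 0 -> 180
Final: pos=(0,0), heading=180, 2 segment(s) drawn

Segment endpoints: x in {-6.1, 0}, y in {0}
xmin=-6.1, ymin=0, xmax=0, ymax=0

Answer: -6.1 0 0 0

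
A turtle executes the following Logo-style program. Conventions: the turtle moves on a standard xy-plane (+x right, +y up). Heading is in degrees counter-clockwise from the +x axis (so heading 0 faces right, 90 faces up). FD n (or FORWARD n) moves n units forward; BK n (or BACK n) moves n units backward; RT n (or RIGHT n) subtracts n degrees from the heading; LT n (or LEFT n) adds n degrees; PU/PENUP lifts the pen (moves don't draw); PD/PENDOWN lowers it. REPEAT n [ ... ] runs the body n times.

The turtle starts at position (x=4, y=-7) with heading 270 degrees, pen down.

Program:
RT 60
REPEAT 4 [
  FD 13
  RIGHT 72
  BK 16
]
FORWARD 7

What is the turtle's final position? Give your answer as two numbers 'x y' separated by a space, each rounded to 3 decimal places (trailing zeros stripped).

Executing turtle program step by step:
Start: pos=(4,-7), heading=270, pen down
RT 60: heading 270 -> 210
REPEAT 4 [
  -- iteration 1/4 --
  FD 13: (4,-7) -> (-7.258,-13.5) [heading=210, draw]
  RT 72: heading 210 -> 138
  BK 16: (-7.258,-13.5) -> (4.632,-24.206) [heading=138, draw]
  -- iteration 2/4 --
  FD 13: (4.632,-24.206) -> (-5.029,-15.507) [heading=138, draw]
  RT 72: heading 138 -> 66
  BK 16: (-5.029,-15.507) -> (-11.537,-30.124) [heading=66, draw]
  -- iteration 3/4 --
  FD 13: (-11.537,-30.124) -> (-6.249,-18.248) [heading=66, draw]
  RT 72: heading 66 -> 354
  BK 16: (-6.249,-18.248) -> (-22.161,-16.576) [heading=354, draw]
  -- iteration 4/4 --
  FD 13: (-22.161,-16.576) -> (-9.233,-17.934) [heading=354, draw]
  RT 72: heading 354 -> 282
  BK 16: (-9.233,-17.934) -> (-12.559,-2.284) [heading=282, draw]
]
FD 7: (-12.559,-2.284) -> (-11.104,-9.131) [heading=282, draw]
Final: pos=(-11.104,-9.131), heading=282, 9 segment(s) drawn

Answer: -11.104 -9.131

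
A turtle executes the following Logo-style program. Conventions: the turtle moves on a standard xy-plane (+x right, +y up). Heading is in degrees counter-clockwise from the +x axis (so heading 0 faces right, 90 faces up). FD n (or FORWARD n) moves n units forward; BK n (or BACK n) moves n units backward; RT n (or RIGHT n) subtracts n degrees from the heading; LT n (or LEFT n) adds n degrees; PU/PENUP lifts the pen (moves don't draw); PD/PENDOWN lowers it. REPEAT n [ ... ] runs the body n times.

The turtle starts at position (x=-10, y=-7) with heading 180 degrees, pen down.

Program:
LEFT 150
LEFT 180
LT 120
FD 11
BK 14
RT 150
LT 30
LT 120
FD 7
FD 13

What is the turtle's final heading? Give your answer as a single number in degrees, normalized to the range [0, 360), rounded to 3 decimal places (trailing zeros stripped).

Executing turtle program step by step:
Start: pos=(-10,-7), heading=180, pen down
LT 150: heading 180 -> 330
LT 180: heading 330 -> 150
LT 120: heading 150 -> 270
FD 11: (-10,-7) -> (-10,-18) [heading=270, draw]
BK 14: (-10,-18) -> (-10,-4) [heading=270, draw]
RT 150: heading 270 -> 120
LT 30: heading 120 -> 150
LT 120: heading 150 -> 270
FD 7: (-10,-4) -> (-10,-11) [heading=270, draw]
FD 13: (-10,-11) -> (-10,-24) [heading=270, draw]
Final: pos=(-10,-24), heading=270, 4 segment(s) drawn

Answer: 270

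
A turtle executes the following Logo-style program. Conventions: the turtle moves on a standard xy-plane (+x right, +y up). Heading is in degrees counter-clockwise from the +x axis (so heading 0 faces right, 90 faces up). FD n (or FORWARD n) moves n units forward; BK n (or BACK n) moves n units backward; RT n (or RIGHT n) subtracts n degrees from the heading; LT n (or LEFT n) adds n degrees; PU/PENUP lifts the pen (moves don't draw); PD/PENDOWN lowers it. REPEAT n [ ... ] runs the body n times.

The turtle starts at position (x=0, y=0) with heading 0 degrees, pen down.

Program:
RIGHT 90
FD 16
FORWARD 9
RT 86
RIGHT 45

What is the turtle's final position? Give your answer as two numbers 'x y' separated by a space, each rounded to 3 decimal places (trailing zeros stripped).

Executing turtle program step by step:
Start: pos=(0,0), heading=0, pen down
RT 90: heading 0 -> 270
FD 16: (0,0) -> (0,-16) [heading=270, draw]
FD 9: (0,-16) -> (0,-25) [heading=270, draw]
RT 86: heading 270 -> 184
RT 45: heading 184 -> 139
Final: pos=(0,-25), heading=139, 2 segment(s) drawn

Answer: 0 -25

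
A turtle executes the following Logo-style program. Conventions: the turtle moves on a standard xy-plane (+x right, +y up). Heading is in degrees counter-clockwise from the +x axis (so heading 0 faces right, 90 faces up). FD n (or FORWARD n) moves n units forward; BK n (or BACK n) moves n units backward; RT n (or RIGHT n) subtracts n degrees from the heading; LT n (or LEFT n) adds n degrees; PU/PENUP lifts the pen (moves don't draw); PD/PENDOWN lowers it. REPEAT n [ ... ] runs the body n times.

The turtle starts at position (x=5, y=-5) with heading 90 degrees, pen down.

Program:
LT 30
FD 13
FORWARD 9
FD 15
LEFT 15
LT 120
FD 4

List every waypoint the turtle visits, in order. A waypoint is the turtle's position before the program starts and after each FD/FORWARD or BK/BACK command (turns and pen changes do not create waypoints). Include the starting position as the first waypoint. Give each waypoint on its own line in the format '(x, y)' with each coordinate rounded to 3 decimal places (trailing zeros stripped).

Answer: (5, -5)
(-1.5, 6.258)
(-6, 14.053)
(-13.5, 27.043)
(-14.535, 23.179)

Derivation:
Executing turtle program step by step:
Start: pos=(5,-5), heading=90, pen down
LT 30: heading 90 -> 120
FD 13: (5,-5) -> (-1.5,6.258) [heading=120, draw]
FD 9: (-1.5,6.258) -> (-6,14.053) [heading=120, draw]
FD 15: (-6,14.053) -> (-13.5,27.043) [heading=120, draw]
LT 15: heading 120 -> 135
LT 120: heading 135 -> 255
FD 4: (-13.5,27.043) -> (-14.535,23.179) [heading=255, draw]
Final: pos=(-14.535,23.179), heading=255, 4 segment(s) drawn
Waypoints (5 total):
(5, -5)
(-1.5, 6.258)
(-6, 14.053)
(-13.5, 27.043)
(-14.535, 23.179)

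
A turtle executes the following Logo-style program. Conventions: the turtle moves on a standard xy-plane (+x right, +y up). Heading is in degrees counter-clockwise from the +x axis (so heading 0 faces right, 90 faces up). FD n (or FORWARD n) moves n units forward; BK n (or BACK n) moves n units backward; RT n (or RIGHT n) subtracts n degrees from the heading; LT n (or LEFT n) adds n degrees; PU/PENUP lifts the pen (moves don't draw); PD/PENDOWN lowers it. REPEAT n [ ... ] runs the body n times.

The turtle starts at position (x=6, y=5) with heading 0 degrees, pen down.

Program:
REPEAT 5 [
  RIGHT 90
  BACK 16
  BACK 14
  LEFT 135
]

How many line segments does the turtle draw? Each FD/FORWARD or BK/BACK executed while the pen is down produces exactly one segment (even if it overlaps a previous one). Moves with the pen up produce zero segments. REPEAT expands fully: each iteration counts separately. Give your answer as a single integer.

Answer: 10

Derivation:
Executing turtle program step by step:
Start: pos=(6,5), heading=0, pen down
REPEAT 5 [
  -- iteration 1/5 --
  RT 90: heading 0 -> 270
  BK 16: (6,5) -> (6,21) [heading=270, draw]
  BK 14: (6,21) -> (6,35) [heading=270, draw]
  LT 135: heading 270 -> 45
  -- iteration 2/5 --
  RT 90: heading 45 -> 315
  BK 16: (6,35) -> (-5.314,46.314) [heading=315, draw]
  BK 14: (-5.314,46.314) -> (-15.213,56.213) [heading=315, draw]
  LT 135: heading 315 -> 90
  -- iteration 3/5 --
  RT 90: heading 90 -> 0
  BK 16: (-15.213,56.213) -> (-31.213,56.213) [heading=0, draw]
  BK 14: (-31.213,56.213) -> (-45.213,56.213) [heading=0, draw]
  LT 135: heading 0 -> 135
  -- iteration 4/5 --
  RT 90: heading 135 -> 45
  BK 16: (-45.213,56.213) -> (-56.527,44.899) [heading=45, draw]
  BK 14: (-56.527,44.899) -> (-66.426,35) [heading=45, draw]
  LT 135: heading 45 -> 180
  -- iteration 5/5 --
  RT 90: heading 180 -> 90
  BK 16: (-66.426,35) -> (-66.426,19) [heading=90, draw]
  BK 14: (-66.426,19) -> (-66.426,5) [heading=90, draw]
  LT 135: heading 90 -> 225
]
Final: pos=(-66.426,5), heading=225, 10 segment(s) drawn
Segments drawn: 10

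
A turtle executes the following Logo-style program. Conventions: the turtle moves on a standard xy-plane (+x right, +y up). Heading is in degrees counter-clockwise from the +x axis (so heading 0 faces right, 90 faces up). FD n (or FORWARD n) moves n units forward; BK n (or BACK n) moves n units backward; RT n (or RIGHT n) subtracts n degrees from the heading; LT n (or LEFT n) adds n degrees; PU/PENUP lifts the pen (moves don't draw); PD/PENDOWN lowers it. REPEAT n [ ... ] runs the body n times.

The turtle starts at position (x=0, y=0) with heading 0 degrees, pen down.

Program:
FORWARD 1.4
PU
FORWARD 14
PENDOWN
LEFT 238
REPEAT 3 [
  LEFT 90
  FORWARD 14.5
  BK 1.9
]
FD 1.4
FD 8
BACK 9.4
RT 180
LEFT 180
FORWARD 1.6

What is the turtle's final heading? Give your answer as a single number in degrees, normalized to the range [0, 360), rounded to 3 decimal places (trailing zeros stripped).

Answer: 148

Derivation:
Executing turtle program step by step:
Start: pos=(0,0), heading=0, pen down
FD 1.4: (0,0) -> (1.4,0) [heading=0, draw]
PU: pen up
FD 14: (1.4,0) -> (15.4,0) [heading=0, move]
PD: pen down
LT 238: heading 0 -> 238
REPEAT 3 [
  -- iteration 1/3 --
  LT 90: heading 238 -> 328
  FD 14.5: (15.4,0) -> (27.697,-7.684) [heading=328, draw]
  BK 1.9: (27.697,-7.684) -> (26.085,-6.677) [heading=328, draw]
  -- iteration 2/3 --
  LT 90: heading 328 -> 58
  FD 14.5: (26.085,-6.677) -> (33.769,5.62) [heading=58, draw]
  BK 1.9: (33.769,5.62) -> (32.762,4.008) [heading=58, draw]
  -- iteration 3/3 --
  LT 90: heading 58 -> 148
  FD 14.5: (32.762,4.008) -> (20.466,11.692) [heading=148, draw]
  BK 1.9: (20.466,11.692) -> (22.077,10.685) [heading=148, draw]
]
FD 1.4: (22.077,10.685) -> (20.89,11.427) [heading=148, draw]
FD 8: (20.89,11.427) -> (14.105,15.667) [heading=148, draw]
BK 9.4: (14.105,15.667) -> (22.077,10.685) [heading=148, draw]
RT 180: heading 148 -> 328
LT 180: heading 328 -> 148
FD 1.6: (22.077,10.685) -> (20.72,11.533) [heading=148, draw]
Final: pos=(20.72,11.533), heading=148, 11 segment(s) drawn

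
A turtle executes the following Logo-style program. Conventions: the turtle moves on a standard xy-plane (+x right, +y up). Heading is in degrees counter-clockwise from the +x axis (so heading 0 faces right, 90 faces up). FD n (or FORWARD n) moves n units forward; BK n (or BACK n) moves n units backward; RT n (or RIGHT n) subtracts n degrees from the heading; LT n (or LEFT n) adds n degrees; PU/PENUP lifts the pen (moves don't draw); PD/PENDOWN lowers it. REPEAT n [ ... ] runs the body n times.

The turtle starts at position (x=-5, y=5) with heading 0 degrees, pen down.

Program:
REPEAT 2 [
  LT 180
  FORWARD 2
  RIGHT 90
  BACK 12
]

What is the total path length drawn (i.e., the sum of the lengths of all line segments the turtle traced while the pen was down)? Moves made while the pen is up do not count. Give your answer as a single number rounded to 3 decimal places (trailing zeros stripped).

Answer: 28

Derivation:
Executing turtle program step by step:
Start: pos=(-5,5), heading=0, pen down
REPEAT 2 [
  -- iteration 1/2 --
  LT 180: heading 0 -> 180
  FD 2: (-5,5) -> (-7,5) [heading=180, draw]
  RT 90: heading 180 -> 90
  BK 12: (-7,5) -> (-7,-7) [heading=90, draw]
  -- iteration 2/2 --
  LT 180: heading 90 -> 270
  FD 2: (-7,-7) -> (-7,-9) [heading=270, draw]
  RT 90: heading 270 -> 180
  BK 12: (-7,-9) -> (5,-9) [heading=180, draw]
]
Final: pos=(5,-9), heading=180, 4 segment(s) drawn

Segment lengths:
  seg 1: (-5,5) -> (-7,5), length = 2
  seg 2: (-7,5) -> (-7,-7), length = 12
  seg 3: (-7,-7) -> (-7,-9), length = 2
  seg 4: (-7,-9) -> (5,-9), length = 12
Total = 28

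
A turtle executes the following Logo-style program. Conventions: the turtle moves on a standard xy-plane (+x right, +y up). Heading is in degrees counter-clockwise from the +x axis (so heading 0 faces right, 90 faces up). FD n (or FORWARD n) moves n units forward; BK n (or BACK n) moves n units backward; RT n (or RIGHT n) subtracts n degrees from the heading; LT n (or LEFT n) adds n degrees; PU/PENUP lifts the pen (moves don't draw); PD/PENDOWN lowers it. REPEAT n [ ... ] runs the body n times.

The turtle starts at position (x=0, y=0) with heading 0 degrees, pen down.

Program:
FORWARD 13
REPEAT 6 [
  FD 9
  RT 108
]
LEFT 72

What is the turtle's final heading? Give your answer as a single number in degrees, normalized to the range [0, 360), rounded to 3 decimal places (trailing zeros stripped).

Answer: 144

Derivation:
Executing turtle program step by step:
Start: pos=(0,0), heading=0, pen down
FD 13: (0,0) -> (13,0) [heading=0, draw]
REPEAT 6 [
  -- iteration 1/6 --
  FD 9: (13,0) -> (22,0) [heading=0, draw]
  RT 108: heading 0 -> 252
  -- iteration 2/6 --
  FD 9: (22,0) -> (19.219,-8.56) [heading=252, draw]
  RT 108: heading 252 -> 144
  -- iteration 3/6 --
  FD 9: (19.219,-8.56) -> (11.938,-3.269) [heading=144, draw]
  RT 108: heading 144 -> 36
  -- iteration 4/6 --
  FD 9: (11.938,-3.269) -> (19.219,2.021) [heading=36, draw]
  RT 108: heading 36 -> 288
  -- iteration 5/6 --
  FD 9: (19.219,2.021) -> (22,-6.539) [heading=288, draw]
  RT 108: heading 288 -> 180
  -- iteration 6/6 --
  FD 9: (22,-6.539) -> (13,-6.539) [heading=180, draw]
  RT 108: heading 180 -> 72
]
LT 72: heading 72 -> 144
Final: pos=(13,-6.539), heading=144, 7 segment(s) drawn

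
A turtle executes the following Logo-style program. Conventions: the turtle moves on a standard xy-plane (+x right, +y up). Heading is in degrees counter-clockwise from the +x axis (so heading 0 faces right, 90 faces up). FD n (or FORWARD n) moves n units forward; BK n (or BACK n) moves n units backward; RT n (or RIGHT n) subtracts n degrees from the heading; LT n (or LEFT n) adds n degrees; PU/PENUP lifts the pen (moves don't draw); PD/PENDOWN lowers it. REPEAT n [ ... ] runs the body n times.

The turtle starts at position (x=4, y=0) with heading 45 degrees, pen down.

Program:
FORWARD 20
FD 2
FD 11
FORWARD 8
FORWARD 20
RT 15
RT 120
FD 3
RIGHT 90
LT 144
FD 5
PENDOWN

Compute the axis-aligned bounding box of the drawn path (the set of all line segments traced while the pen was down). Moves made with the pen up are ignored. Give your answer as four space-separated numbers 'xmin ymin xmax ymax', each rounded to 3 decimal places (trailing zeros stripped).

Executing turtle program step by step:
Start: pos=(4,0), heading=45, pen down
FD 20: (4,0) -> (18.142,14.142) [heading=45, draw]
FD 2: (18.142,14.142) -> (19.556,15.556) [heading=45, draw]
FD 11: (19.556,15.556) -> (27.335,23.335) [heading=45, draw]
FD 8: (27.335,23.335) -> (32.991,28.991) [heading=45, draw]
FD 20: (32.991,28.991) -> (47.134,43.134) [heading=45, draw]
RT 15: heading 45 -> 30
RT 120: heading 30 -> 270
FD 3: (47.134,43.134) -> (47.134,40.134) [heading=270, draw]
RT 90: heading 270 -> 180
LT 144: heading 180 -> 324
FD 5: (47.134,40.134) -> (51.179,37.195) [heading=324, draw]
PD: pen down
Final: pos=(51.179,37.195), heading=324, 7 segment(s) drawn

Segment endpoints: x in {4, 18.142, 19.556, 27.335, 32.991, 47.134, 51.179}, y in {0, 14.142, 15.556, 23.335, 28.991, 37.195, 40.134, 43.134}
xmin=4, ymin=0, xmax=51.179, ymax=43.134

Answer: 4 0 51.179 43.134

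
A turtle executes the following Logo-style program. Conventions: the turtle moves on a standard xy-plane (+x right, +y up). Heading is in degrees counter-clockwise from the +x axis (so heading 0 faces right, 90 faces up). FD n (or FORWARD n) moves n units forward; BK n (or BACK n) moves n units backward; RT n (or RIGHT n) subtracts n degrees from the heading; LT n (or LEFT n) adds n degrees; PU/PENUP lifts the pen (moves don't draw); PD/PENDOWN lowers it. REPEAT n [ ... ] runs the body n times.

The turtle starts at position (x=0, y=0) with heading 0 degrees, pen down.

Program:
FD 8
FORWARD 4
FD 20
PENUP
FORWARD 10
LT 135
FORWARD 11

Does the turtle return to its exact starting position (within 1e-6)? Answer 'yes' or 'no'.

Executing turtle program step by step:
Start: pos=(0,0), heading=0, pen down
FD 8: (0,0) -> (8,0) [heading=0, draw]
FD 4: (8,0) -> (12,0) [heading=0, draw]
FD 20: (12,0) -> (32,0) [heading=0, draw]
PU: pen up
FD 10: (32,0) -> (42,0) [heading=0, move]
LT 135: heading 0 -> 135
FD 11: (42,0) -> (34.222,7.778) [heading=135, move]
Final: pos=(34.222,7.778), heading=135, 3 segment(s) drawn

Start position: (0, 0)
Final position: (34.222, 7.778)
Distance = 35.095; >= 1e-6 -> NOT closed

Answer: no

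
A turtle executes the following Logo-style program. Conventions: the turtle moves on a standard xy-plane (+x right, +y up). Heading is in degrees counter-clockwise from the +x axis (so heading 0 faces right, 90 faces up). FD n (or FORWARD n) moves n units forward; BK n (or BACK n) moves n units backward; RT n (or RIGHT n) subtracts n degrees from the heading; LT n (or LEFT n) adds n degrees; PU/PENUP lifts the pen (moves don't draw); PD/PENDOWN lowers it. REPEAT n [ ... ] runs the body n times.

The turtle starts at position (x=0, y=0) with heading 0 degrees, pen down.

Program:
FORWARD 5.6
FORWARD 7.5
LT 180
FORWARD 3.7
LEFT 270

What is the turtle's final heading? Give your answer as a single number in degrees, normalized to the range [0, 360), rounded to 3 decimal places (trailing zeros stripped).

Answer: 90

Derivation:
Executing turtle program step by step:
Start: pos=(0,0), heading=0, pen down
FD 5.6: (0,0) -> (5.6,0) [heading=0, draw]
FD 7.5: (5.6,0) -> (13.1,0) [heading=0, draw]
LT 180: heading 0 -> 180
FD 3.7: (13.1,0) -> (9.4,0) [heading=180, draw]
LT 270: heading 180 -> 90
Final: pos=(9.4,0), heading=90, 3 segment(s) drawn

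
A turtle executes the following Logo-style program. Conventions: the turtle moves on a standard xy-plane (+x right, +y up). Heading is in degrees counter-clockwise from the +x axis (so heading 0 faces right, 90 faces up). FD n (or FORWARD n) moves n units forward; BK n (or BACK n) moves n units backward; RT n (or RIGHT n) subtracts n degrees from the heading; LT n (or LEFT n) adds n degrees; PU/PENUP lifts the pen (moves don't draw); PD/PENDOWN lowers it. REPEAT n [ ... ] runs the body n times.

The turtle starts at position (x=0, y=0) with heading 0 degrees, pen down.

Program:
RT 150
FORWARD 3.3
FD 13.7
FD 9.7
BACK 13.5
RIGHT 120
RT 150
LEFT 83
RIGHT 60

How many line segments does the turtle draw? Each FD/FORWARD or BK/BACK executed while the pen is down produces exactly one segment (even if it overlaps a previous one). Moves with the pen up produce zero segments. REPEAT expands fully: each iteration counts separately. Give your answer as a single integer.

Answer: 4

Derivation:
Executing turtle program step by step:
Start: pos=(0,0), heading=0, pen down
RT 150: heading 0 -> 210
FD 3.3: (0,0) -> (-2.858,-1.65) [heading=210, draw]
FD 13.7: (-2.858,-1.65) -> (-14.722,-8.5) [heading=210, draw]
FD 9.7: (-14.722,-8.5) -> (-23.123,-13.35) [heading=210, draw]
BK 13.5: (-23.123,-13.35) -> (-11.432,-6.6) [heading=210, draw]
RT 120: heading 210 -> 90
RT 150: heading 90 -> 300
LT 83: heading 300 -> 23
RT 60: heading 23 -> 323
Final: pos=(-11.432,-6.6), heading=323, 4 segment(s) drawn
Segments drawn: 4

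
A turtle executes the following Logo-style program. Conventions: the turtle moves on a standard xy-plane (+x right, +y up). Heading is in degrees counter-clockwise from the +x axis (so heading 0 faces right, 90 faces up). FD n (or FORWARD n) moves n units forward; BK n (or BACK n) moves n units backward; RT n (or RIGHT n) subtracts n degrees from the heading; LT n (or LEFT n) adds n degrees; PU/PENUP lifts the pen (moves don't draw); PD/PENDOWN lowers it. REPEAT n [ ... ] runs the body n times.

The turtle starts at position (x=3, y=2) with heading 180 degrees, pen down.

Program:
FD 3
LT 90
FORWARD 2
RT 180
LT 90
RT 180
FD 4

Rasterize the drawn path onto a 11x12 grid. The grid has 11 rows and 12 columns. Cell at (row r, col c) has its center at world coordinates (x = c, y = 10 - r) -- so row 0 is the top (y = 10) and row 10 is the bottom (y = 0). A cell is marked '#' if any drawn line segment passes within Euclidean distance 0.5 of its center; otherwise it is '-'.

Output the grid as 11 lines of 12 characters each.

Answer: ------------
------------
------------
------------
------------
------------
------------
------------
####--------
#-----------
#####-------

Derivation:
Segment 0: (3,2) -> (0,2)
Segment 1: (0,2) -> (-0,0)
Segment 2: (-0,0) -> (4,0)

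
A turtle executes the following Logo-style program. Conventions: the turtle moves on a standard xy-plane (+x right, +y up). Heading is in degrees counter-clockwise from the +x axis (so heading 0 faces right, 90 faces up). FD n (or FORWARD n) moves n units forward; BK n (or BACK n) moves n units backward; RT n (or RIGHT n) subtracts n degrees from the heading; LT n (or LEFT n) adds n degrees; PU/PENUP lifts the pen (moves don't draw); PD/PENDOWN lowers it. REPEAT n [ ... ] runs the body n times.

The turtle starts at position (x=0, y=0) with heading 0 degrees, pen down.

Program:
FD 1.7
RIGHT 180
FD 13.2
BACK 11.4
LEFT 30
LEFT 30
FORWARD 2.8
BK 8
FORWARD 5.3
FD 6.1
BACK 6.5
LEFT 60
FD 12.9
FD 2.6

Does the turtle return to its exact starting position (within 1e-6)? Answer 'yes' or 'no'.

Answer: no

Derivation:
Executing turtle program step by step:
Start: pos=(0,0), heading=0, pen down
FD 1.7: (0,0) -> (1.7,0) [heading=0, draw]
RT 180: heading 0 -> 180
FD 13.2: (1.7,0) -> (-11.5,0) [heading=180, draw]
BK 11.4: (-11.5,0) -> (-0.1,0) [heading=180, draw]
LT 30: heading 180 -> 210
LT 30: heading 210 -> 240
FD 2.8: (-0.1,0) -> (-1.5,-2.425) [heading=240, draw]
BK 8: (-1.5,-2.425) -> (2.5,4.503) [heading=240, draw]
FD 5.3: (2.5,4.503) -> (-0.15,-0.087) [heading=240, draw]
FD 6.1: (-0.15,-0.087) -> (-3.2,-5.369) [heading=240, draw]
BK 6.5: (-3.2,-5.369) -> (0.05,0.26) [heading=240, draw]
LT 60: heading 240 -> 300
FD 12.9: (0.05,0.26) -> (6.5,-10.912) [heading=300, draw]
FD 2.6: (6.5,-10.912) -> (7.8,-13.164) [heading=300, draw]
Final: pos=(7.8,-13.164), heading=300, 10 segment(s) drawn

Start position: (0, 0)
Final position: (7.8, -13.164)
Distance = 15.301; >= 1e-6 -> NOT closed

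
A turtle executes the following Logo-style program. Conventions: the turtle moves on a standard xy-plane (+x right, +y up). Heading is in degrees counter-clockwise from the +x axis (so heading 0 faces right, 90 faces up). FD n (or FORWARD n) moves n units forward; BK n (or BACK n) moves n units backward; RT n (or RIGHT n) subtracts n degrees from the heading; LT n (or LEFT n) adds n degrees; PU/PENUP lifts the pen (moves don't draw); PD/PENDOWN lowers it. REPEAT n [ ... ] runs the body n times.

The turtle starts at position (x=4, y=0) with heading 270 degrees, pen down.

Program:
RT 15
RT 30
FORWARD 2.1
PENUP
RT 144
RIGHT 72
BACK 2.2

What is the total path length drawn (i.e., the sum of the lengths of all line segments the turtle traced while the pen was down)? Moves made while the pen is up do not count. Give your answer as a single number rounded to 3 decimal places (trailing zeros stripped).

Executing turtle program step by step:
Start: pos=(4,0), heading=270, pen down
RT 15: heading 270 -> 255
RT 30: heading 255 -> 225
FD 2.1: (4,0) -> (2.515,-1.485) [heading=225, draw]
PU: pen up
RT 144: heading 225 -> 81
RT 72: heading 81 -> 9
BK 2.2: (2.515,-1.485) -> (0.342,-1.829) [heading=9, move]
Final: pos=(0.342,-1.829), heading=9, 1 segment(s) drawn

Segment lengths:
  seg 1: (4,0) -> (2.515,-1.485), length = 2.1
Total = 2.1

Answer: 2.1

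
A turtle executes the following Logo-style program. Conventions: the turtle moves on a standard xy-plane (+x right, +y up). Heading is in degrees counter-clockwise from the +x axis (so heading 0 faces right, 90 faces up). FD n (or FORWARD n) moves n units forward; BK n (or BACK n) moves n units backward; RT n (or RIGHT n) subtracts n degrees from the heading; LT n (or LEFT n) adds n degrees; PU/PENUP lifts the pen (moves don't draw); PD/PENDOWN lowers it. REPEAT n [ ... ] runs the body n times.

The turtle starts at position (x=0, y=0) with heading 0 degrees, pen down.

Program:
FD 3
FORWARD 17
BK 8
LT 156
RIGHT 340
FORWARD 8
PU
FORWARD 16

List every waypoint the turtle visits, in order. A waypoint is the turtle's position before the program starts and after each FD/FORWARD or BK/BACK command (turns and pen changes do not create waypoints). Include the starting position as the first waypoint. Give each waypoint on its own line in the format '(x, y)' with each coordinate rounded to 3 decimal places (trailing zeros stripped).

Answer: (0, 0)
(3, 0)
(20, 0)
(12, 0)
(4.019, 0.558)
(-11.942, 1.674)

Derivation:
Executing turtle program step by step:
Start: pos=(0,0), heading=0, pen down
FD 3: (0,0) -> (3,0) [heading=0, draw]
FD 17: (3,0) -> (20,0) [heading=0, draw]
BK 8: (20,0) -> (12,0) [heading=0, draw]
LT 156: heading 0 -> 156
RT 340: heading 156 -> 176
FD 8: (12,0) -> (4.019,0.558) [heading=176, draw]
PU: pen up
FD 16: (4.019,0.558) -> (-11.942,1.674) [heading=176, move]
Final: pos=(-11.942,1.674), heading=176, 4 segment(s) drawn
Waypoints (6 total):
(0, 0)
(3, 0)
(20, 0)
(12, 0)
(4.019, 0.558)
(-11.942, 1.674)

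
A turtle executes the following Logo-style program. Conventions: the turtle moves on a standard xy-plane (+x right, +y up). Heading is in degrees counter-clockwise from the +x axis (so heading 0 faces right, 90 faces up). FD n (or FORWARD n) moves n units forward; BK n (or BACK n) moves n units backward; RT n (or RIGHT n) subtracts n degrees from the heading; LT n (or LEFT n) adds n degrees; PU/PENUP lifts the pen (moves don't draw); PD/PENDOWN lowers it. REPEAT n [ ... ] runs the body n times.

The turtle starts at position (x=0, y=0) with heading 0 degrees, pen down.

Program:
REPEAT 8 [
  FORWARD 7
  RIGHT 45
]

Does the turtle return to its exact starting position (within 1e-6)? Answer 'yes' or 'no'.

Executing turtle program step by step:
Start: pos=(0,0), heading=0, pen down
REPEAT 8 [
  -- iteration 1/8 --
  FD 7: (0,0) -> (7,0) [heading=0, draw]
  RT 45: heading 0 -> 315
  -- iteration 2/8 --
  FD 7: (7,0) -> (11.95,-4.95) [heading=315, draw]
  RT 45: heading 315 -> 270
  -- iteration 3/8 --
  FD 7: (11.95,-4.95) -> (11.95,-11.95) [heading=270, draw]
  RT 45: heading 270 -> 225
  -- iteration 4/8 --
  FD 7: (11.95,-11.95) -> (7,-16.899) [heading=225, draw]
  RT 45: heading 225 -> 180
  -- iteration 5/8 --
  FD 7: (7,-16.899) -> (0,-16.899) [heading=180, draw]
  RT 45: heading 180 -> 135
  -- iteration 6/8 --
  FD 7: (0,-16.899) -> (-4.95,-11.95) [heading=135, draw]
  RT 45: heading 135 -> 90
  -- iteration 7/8 --
  FD 7: (-4.95,-11.95) -> (-4.95,-4.95) [heading=90, draw]
  RT 45: heading 90 -> 45
  -- iteration 8/8 --
  FD 7: (-4.95,-4.95) -> (0,0) [heading=45, draw]
  RT 45: heading 45 -> 0
]
Final: pos=(0,0), heading=0, 8 segment(s) drawn

Start position: (0, 0)
Final position: (0, 0)
Distance = 0; < 1e-6 -> CLOSED

Answer: yes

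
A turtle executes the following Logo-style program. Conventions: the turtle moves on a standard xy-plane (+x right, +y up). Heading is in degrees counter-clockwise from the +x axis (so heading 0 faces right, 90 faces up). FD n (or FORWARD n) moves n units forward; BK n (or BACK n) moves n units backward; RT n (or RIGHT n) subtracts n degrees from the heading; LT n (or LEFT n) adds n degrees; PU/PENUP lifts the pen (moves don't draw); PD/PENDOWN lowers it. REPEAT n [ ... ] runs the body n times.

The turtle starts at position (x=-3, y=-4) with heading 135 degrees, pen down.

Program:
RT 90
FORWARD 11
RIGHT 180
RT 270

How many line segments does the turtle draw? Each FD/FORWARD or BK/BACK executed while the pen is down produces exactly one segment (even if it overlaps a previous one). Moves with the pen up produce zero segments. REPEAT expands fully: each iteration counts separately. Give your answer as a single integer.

Answer: 1

Derivation:
Executing turtle program step by step:
Start: pos=(-3,-4), heading=135, pen down
RT 90: heading 135 -> 45
FD 11: (-3,-4) -> (4.778,3.778) [heading=45, draw]
RT 180: heading 45 -> 225
RT 270: heading 225 -> 315
Final: pos=(4.778,3.778), heading=315, 1 segment(s) drawn
Segments drawn: 1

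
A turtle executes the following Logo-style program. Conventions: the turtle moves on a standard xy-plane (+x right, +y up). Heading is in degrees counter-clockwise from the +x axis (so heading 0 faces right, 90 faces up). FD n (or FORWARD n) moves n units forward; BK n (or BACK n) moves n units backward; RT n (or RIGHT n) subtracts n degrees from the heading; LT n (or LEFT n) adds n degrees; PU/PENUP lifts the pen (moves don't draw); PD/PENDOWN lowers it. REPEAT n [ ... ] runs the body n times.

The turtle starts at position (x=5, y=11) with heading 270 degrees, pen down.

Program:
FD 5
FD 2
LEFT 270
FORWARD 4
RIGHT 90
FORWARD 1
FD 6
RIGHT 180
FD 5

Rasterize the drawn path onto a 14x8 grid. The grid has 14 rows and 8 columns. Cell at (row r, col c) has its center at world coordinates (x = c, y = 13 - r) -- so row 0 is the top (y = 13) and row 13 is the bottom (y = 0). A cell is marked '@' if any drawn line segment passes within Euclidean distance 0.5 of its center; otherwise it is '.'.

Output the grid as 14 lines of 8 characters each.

Segment 0: (5,11) -> (5,6)
Segment 1: (5,6) -> (5,4)
Segment 2: (5,4) -> (1,4)
Segment 3: (1,4) -> (1,5)
Segment 4: (1,5) -> (1,11)
Segment 5: (1,11) -> (1,6)

Answer: ........
........
.@...@..
.@...@..
.@...@..
.@...@..
.@...@..
.@...@..
.@...@..
.@@@@@..
........
........
........
........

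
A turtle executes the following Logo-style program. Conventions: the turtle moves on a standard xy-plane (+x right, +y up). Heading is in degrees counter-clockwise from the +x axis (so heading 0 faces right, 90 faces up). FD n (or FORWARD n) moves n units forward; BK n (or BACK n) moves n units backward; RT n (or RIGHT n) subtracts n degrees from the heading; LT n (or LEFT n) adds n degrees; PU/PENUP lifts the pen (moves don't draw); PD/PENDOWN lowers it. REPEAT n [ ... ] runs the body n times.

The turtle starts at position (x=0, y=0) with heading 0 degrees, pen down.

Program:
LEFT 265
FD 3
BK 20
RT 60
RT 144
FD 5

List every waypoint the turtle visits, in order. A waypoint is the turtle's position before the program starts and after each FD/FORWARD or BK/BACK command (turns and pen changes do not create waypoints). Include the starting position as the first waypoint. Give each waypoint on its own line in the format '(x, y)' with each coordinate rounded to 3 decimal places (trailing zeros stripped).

Executing turtle program step by step:
Start: pos=(0,0), heading=0, pen down
LT 265: heading 0 -> 265
FD 3: (0,0) -> (-0.261,-2.989) [heading=265, draw]
BK 20: (-0.261,-2.989) -> (1.482,16.935) [heading=265, draw]
RT 60: heading 265 -> 205
RT 144: heading 205 -> 61
FD 5: (1.482,16.935) -> (3.906,21.308) [heading=61, draw]
Final: pos=(3.906,21.308), heading=61, 3 segment(s) drawn
Waypoints (4 total):
(0, 0)
(-0.261, -2.989)
(1.482, 16.935)
(3.906, 21.308)

Answer: (0, 0)
(-0.261, -2.989)
(1.482, 16.935)
(3.906, 21.308)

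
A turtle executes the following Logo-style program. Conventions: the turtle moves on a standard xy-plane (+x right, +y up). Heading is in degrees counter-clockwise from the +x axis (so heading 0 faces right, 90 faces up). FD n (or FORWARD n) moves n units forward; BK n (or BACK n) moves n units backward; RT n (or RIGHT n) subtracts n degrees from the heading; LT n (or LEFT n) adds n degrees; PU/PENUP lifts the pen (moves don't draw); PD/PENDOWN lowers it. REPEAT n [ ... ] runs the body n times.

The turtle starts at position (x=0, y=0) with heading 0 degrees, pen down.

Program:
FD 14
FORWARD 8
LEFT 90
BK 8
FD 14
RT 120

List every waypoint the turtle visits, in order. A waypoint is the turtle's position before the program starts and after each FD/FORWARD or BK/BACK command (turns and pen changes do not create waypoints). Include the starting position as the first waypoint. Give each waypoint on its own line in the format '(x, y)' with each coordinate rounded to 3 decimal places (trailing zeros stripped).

Executing turtle program step by step:
Start: pos=(0,0), heading=0, pen down
FD 14: (0,0) -> (14,0) [heading=0, draw]
FD 8: (14,0) -> (22,0) [heading=0, draw]
LT 90: heading 0 -> 90
BK 8: (22,0) -> (22,-8) [heading=90, draw]
FD 14: (22,-8) -> (22,6) [heading=90, draw]
RT 120: heading 90 -> 330
Final: pos=(22,6), heading=330, 4 segment(s) drawn
Waypoints (5 total):
(0, 0)
(14, 0)
(22, 0)
(22, -8)
(22, 6)

Answer: (0, 0)
(14, 0)
(22, 0)
(22, -8)
(22, 6)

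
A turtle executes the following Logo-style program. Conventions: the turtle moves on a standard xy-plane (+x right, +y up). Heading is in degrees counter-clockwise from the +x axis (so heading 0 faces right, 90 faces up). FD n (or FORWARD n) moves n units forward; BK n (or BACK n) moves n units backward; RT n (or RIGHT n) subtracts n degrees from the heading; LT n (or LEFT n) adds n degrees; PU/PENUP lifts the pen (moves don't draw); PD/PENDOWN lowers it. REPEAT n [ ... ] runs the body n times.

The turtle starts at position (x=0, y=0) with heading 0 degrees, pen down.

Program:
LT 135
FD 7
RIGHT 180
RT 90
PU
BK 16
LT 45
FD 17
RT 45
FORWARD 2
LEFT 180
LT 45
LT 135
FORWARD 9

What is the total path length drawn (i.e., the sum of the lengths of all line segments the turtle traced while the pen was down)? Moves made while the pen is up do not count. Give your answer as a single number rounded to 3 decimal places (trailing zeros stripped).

Answer: 7

Derivation:
Executing turtle program step by step:
Start: pos=(0,0), heading=0, pen down
LT 135: heading 0 -> 135
FD 7: (0,0) -> (-4.95,4.95) [heading=135, draw]
RT 180: heading 135 -> 315
RT 90: heading 315 -> 225
PU: pen up
BK 16: (-4.95,4.95) -> (6.364,16.263) [heading=225, move]
LT 45: heading 225 -> 270
FD 17: (6.364,16.263) -> (6.364,-0.737) [heading=270, move]
RT 45: heading 270 -> 225
FD 2: (6.364,-0.737) -> (4.95,-2.151) [heading=225, move]
LT 180: heading 225 -> 45
LT 45: heading 45 -> 90
LT 135: heading 90 -> 225
FD 9: (4.95,-2.151) -> (-1.414,-8.515) [heading=225, move]
Final: pos=(-1.414,-8.515), heading=225, 1 segment(s) drawn

Segment lengths:
  seg 1: (0,0) -> (-4.95,4.95), length = 7
Total = 7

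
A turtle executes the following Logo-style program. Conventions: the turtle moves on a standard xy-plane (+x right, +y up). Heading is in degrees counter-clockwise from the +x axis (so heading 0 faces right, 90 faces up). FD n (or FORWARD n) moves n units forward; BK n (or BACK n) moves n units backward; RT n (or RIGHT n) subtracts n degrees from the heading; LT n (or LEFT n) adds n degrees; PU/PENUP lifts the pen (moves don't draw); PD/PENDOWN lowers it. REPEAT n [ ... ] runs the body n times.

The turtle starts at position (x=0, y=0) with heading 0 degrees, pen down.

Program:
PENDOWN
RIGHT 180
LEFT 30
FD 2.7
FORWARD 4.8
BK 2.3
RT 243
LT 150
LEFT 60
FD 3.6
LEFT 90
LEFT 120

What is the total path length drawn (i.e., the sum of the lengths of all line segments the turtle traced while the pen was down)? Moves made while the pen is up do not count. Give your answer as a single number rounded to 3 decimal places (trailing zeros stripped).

Answer: 13.4

Derivation:
Executing turtle program step by step:
Start: pos=(0,0), heading=0, pen down
PD: pen down
RT 180: heading 0 -> 180
LT 30: heading 180 -> 210
FD 2.7: (0,0) -> (-2.338,-1.35) [heading=210, draw]
FD 4.8: (-2.338,-1.35) -> (-6.495,-3.75) [heading=210, draw]
BK 2.3: (-6.495,-3.75) -> (-4.503,-2.6) [heading=210, draw]
RT 243: heading 210 -> 327
LT 150: heading 327 -> 117
LT 60: heading 117 -> 177
FD 3.6: (-4.503,-2.6) -> (-8.098,-2.412) [heading=177, draw]
LT 90: heading 177 -> 267
LT 120: heading 267 -> 27
Final: pos=(-8.098,-2.412), heading=27, 4 segment(s) drawn

Segment lengths:
  seg 1: (0,0) -> (-2.338,-1.35), length = 2.7
  seg 2: (-2.338,-1.35) -> (-6.495,-3.75), length = 4.8
  seg 3: (-6.495,-3.75) -> (-4.503,-2.6), length = 2.3
  seg 4: (-4.503,-2.6) -> (-8.098,-2.412), length = 3.6
Total = 13.4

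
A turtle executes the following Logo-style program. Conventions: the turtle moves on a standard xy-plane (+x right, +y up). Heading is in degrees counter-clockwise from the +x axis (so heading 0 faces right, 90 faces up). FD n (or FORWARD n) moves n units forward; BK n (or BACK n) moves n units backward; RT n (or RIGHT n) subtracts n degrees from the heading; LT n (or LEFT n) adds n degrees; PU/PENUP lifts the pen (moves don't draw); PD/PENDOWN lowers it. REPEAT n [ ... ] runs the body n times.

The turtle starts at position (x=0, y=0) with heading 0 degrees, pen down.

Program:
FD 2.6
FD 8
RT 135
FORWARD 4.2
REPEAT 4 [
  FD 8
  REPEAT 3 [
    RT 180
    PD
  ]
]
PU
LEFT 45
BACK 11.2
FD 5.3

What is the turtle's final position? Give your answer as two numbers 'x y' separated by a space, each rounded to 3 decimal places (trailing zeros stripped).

Answer: 7.63 2.93

Derivation:
Executing turtle program step by step:
Start: pos=(0,0), heading=0, pen down
FD 2.6: (0,0) -> (2.6,0) [heading=0, draw]
FD 8: (2.6,0) -> (10.6,0) [heading=0, draw]
RT 135: heading 0 -> 225
FD 4.2: (10.6,0) -> (7.63,-2.97) [heading=225, draw]
REPEAT 4 [
  -- iteration 1/4 --
  FD 8: (7.63,-2.97) -> (1.973,-8.627) [heading=225, draw]
  REPEAT 3 [
    -- iteration 1/3 --
    RT 180: heading 225 -> 45
    PD: pen down
    -- iteration 2/3 --
    RT 180: heading 45 -> 225
    PD: pen down
    -- iteration 3/3 --
    RT 180: heading 225 -> 45
    PD: pen down
  ]
  -- iteration 2/4 --
  FD 8: (1.973,-8.627) -> (7.63,-2.97) [heading=45, draw]
  REPEAT 3 [
    -- iteration 1/3 --
    RT 180: heading 45 -> 225
    PD: pen down
    -- iteration 2/3 --
    RT 180: heading 225 -> 45
    PD: pen down
    -- iteration 3/3 --
    RT 180: heading 45 -> 225
    PD: pen down
  ]
  -- iteration 3/4 --
  FD 8: (7.63,-2.97) -> (1.973,-8.627) [heading=225, draw]
  REPEAT 3 [
    -- iteration 1/3 --
    RT 180: heading 225 -> 45
    PD: pen down
    -- iteration 2/3 --
    RT 180: heading 45 -> 225
    PD: pen down
    -- iteration 3/3 --
    RT 180: heading 225 -> 45
    PD: pen down
  ]
  -- iteration 4/4 --
  FD 8: (1.973,-8.627) -> (7.63,-2.97) [heading=45, draw]
  REPEAT 3 [
    -- iteration 1/3 --
    RT 180: heading 45 -> 225
    PD: pen down
    -- iteration 2/3 --
    RT 180: heading 225 -> 45
    PD: pen down
    -- iteration 3/3 --
    RT 180: heading 45 -> 225
    PD: pen down
  ]
]
PU: pen up
LT 45: heading 225 -> 270
BK 11.2: (7.63,-2.97) -> (7.63,8.23) [heading=270, move]
FD 5.3: (7.63,8.23) -> (7.63,2.93) [heading=270, move]
Final: pos=(7.63,2.93), heading=270, 7 segment(s) drawn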